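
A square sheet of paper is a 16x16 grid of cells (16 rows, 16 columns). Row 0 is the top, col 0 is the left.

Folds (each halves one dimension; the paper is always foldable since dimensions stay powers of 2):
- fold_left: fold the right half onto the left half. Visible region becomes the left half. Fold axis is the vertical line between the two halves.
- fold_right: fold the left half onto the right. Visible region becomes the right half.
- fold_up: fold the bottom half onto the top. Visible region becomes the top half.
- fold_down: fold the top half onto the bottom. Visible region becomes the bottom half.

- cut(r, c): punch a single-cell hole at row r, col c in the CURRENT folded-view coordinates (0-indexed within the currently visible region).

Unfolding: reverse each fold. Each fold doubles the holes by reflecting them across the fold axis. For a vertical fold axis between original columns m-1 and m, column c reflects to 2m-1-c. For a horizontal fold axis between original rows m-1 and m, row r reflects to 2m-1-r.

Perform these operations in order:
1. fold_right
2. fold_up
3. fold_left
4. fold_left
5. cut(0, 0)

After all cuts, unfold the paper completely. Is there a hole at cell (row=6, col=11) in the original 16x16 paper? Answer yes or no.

Answer: no

Derivation:
Op 1 fold_right: fold axis v@8; visible region now rows[0,16) x cols[8,16) = 16x8
Op 2 fold_up: fold axis h@8; visible region now rows[0,8) x cols[8,16) = 8x8
Op 3 fold_left: fold axis v@12; visible region now rows[0,8) x cols[8,12) = 8x4
Op 4 fold_left: fold axis v@10; visible region now rows[0,8) x cols[8,10) = 8x2
Op 5 cut(0, 0): punch at orig (0,8); cuts so far [(0, 8)]; region rows[0,8) x cols[8,10) = 8x2
Unfold 1 (reflect across v@10): 2 holes -> [(0, 8), (0, 11)]
Unfold 2 (reflect across v@12): 4 holes -> [(0, 8), (0, 11), (0, 12), (0, 15)]
Unfold 3 (reflect across h@8): 8 holes -> [(0, 8), (0, 11), (0, 12), (0, 15), (15, 8), (15, 11), (15, 12), (15, 15)]
Unfold 4 (reflect across v@8): 16 holes -> [(0, 0), (0, 3), (0, 4), (0, 7), (0, 8), (0, 11), (0, 12), (0, 15), (15, 0), (15, 3), (15, 4), (15, 7), (15, 8), (15, 11), (15, 12), (15, 15)]
Holes: [(0, 0), (0, 3), (0, 4), (0, 7), (0, 8), (0, 11), (0, 12), (0, 15), (15, 0), (15, 3), (15, 4), (15, 7), (15, 8), (15, 11), (15, 12), (15, 15)]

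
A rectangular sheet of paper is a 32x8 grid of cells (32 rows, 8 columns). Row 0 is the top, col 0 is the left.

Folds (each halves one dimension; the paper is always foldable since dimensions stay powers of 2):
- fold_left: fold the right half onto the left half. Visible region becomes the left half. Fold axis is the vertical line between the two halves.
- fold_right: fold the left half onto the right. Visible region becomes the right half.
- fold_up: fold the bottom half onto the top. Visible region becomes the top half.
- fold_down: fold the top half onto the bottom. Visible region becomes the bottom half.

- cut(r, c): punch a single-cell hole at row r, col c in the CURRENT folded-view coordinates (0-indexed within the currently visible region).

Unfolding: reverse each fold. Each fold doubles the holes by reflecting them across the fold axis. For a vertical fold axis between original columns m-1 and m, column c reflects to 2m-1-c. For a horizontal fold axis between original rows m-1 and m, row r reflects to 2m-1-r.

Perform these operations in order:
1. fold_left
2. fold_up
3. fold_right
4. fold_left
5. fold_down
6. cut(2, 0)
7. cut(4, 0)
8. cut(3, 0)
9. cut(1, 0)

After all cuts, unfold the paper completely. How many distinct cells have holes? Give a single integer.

Op 1 fold_left: fold axis v@4; visible region now rows[0,32) x cols[0,4) = 32x4
Op 2 fold_up: fold axis h@16; visible region now rows[0,16) x cols[0,4) = 16x4
Op 3 fold_right: fold axis v@2; visible region now rows[0,16) x cols[2,4) = 16x2
Op 4 fold_left: fold axis v@3; visible region now rows[0,16) x cols[2,3) = 16x1
Op 5 fold_down: fold axis h@8; visible region now rows[8,16) x cols[2,3) = 8x1
Op 6 cut(2, 0): punch at orig (10,2); cuts so far [(10, 2)]; region rows[8,16) x cols[2,3) = 8x1
Op 7 cut(4, 0): punch at orig (12,2); cuts so far [(10, 2), (12, 2)]; region rows[8,16) x cols[2,3) = 8x1
Op 8 cut(3, 0): punch at orig (11,2); cuts so far [(10, 2), (11, 2), (12, 2)]; region rows[8,16) x cols[2,3) = 8x1
Op 9 cut(1, 0): punch at orig (9,2); cuts so far [(9, 2), (10, 2), (11, 2), (12, 2)]; region rows[8,16) x cols[2,3) = 8x1
Unfold 1 (reflect across h@8): 8 holes -> [(3, 2), (4, 2), (5, 2), (6, 2), (9, 2), (10, 2), (11, 2), (12, 2)]
Unfold 2 (reflect across v@3): 16 holes -> [(3, 2), (3, 3), (4, 2), (4, 3), (5, 2), (5, 3), (6, 2), (6, 3), (9, 2), (9, 3), (10, 2), (10, 3), (11, 2), (11, 3), (12, 2), (12, 3)]
Unfold 3 (reflect across v@2): 32 holes -> [(3, 0), (3, 1), (3, 2), (3, 3), (4, 0), (4, 1), (4, 2), (4, 3), (5, 0), (5, 1), (5, 2), (5, 3), (6, 0), (6, 1), (6, 2), (6, 3), (9, 0), (9, 1), (9, 2), (9, 3), (10, 0), (10, 1), (10, 2), (10, 3), (11, 0), (11, 1), (11, 2), (11, 3), (12, 0), (12, 1), (12, 2), (12, 3)]
Unfold 4 (reflect across h@16): 64 holes -> [(3, 0), (3, 1), (3, 2), (3, 3), (4, 0), (4, 1), (4, 2), (4, 3), (5, 0), (5, 1), (5, 2), (5, 3), (6, 0), (6, 1), (6, 2), (6, 3), (9, 0), (9, 1), (9, 2), (9, 3), (10, 0), (10, 1), (10, 2), (10, 3), (11, 0), (11, 1), (11, 2), (11, 3), (12, 0), (12, 1), (12, 2), (12, 3), (19, 0), (19, 1), (19, 2), (19, 3), (20, 0), (20, 1), (20, 2), (20, 3), (21, 0), (21, 1), (21, 2), (21, 3), (22, 0), (22, 1), (22, 2), (22, 3), (25, 0), (25, 1), (25, 2), (25, 3), (26, 0), (26, 1), (26, 2), (26, 3), (27, 0), (27, 1), (27, 2), (27, 3), (28, 0), (28, 1), (28, 2), (28, 3)]
Unfold 5 (reflect across v@4): 128 holes -> [(3, 0), (3, 1), (3, 2), (3, 3), (3, 4), (3, 5), (3, 6), (3, 7), (4, 0), (4, 1), (4, 2), (4, 3), (4, 4), (4, 5), (4, 6), (4, 7), (5, 0), (5, 1), (5, 2), (5, 3), (5, 4), (5, 5), (5, 6), (5, 7), (6, 0), (6, 1), (6, 2), (6, 3), (6, 4), (6, 5), (6, 6), (6, 7), (9, 0), (9, 1), (9, 2), (9, 3), (9, 4), (9, 5), (9, 6), (9, 7), (10, 0), (10, 1), (10, 2), (10, 3), (10, 4), (10, 5), (10, 6), (10, 7), (11, 0), (11, 1), (11, 2), (11, 3), (11, 4), (11, 5), (11, 6), (11, 7), (12, 0), (12, 1), (12, 2), (12, 3), (12, 4), (12, 5), (12, 6), (12, 7), (19, 0), (19, 1), (19, 2), (19, 3), (19, 4), (19, 5), (19, 6), (19, 7), (20, 0), (20, 1), (20, 2), (20, 3), (20, 4), (20, 5), (20, 6), (20, 7), (21, 0), (21, 1), (21, 2), (21, 3), (21, 4), (21, 5), (21, 6), (21, 7), (22, 0), (22, 1), (22, 2), (22, 3), (22, 4), (22, 5), (22, 6), (22, 7), (25, 0), (25, 1), (25, 2), (25, 3), (25, 4), (25, 5), (25, 6), (25, 7), (26, 0), (26, 1), (26, 2), (26, 3), (26, 4), (26, 5), (26, 6), (26, 7), (27, 0), (27, 1), (27, 2), (27, 3), (27, 4), (27, 5), (27, 6), (27, 7), (28, 0), (28, 1), (28, 2), (28, 3), (28, 4), (28, 5), (28, 6), (28, 7)]

Answer: 128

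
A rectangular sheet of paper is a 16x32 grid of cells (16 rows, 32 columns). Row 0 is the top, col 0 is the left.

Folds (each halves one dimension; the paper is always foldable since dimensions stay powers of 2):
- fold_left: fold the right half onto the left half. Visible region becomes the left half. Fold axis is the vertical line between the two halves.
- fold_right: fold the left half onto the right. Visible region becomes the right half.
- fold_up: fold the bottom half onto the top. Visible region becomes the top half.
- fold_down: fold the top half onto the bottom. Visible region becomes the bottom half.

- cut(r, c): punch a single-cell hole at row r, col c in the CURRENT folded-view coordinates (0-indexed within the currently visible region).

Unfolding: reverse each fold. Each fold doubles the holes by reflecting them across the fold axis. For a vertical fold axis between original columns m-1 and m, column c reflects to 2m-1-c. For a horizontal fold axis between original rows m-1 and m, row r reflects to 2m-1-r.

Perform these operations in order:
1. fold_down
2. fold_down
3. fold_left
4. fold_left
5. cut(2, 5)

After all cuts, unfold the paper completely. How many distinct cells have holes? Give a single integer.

Answer: 16

Derivation:
Op 1 fold_down: fold axis h@8; visible region now rows[8,16) x cols[0,32) = 8x32
Op 2 fold_down: fold axis h@12; visible region now rows[12,16) x cols[0,32) = 4x32
Op 3 fold_left: fold axis v@16; visible region now rows[12,16) x cols[0,16) = 4x16
Op 4 fold_left: fold axis v@8; visible region now rows[12,16) x cols[0,8) = 4x8
Op 5 cut(2, 5): punch at orig (14,5); cuts so far [(14, 5)]; region rows[12,16) x cols[0,8) = 4x8
Unfold 1 (reflect across v@8): 2 holes -> [(14, 5), (14, 10)]
Unfold 2 (reflect across v@16): 4 holes -> [(14, 5), (14, 10), (14, 21), (14, 26)]
Unfold 3 (reflect across h@12): 8 holes -> [(9, 5), (9, 10), (9, 21), (9, 26), (14, 5), (14, 10), (14, 21), (14, 26)]
Unfold 4 (reflect across h@8): 16 holes -> [(1, 5), (1, 10), (1, 21), (1, 26), (6, 5), (6, 10), (6, 21), (6, 26), (9, 5), (9, 10), (9, 21), (9, 26), (14, 5), (14, 10), (14, 21), (14, 26)]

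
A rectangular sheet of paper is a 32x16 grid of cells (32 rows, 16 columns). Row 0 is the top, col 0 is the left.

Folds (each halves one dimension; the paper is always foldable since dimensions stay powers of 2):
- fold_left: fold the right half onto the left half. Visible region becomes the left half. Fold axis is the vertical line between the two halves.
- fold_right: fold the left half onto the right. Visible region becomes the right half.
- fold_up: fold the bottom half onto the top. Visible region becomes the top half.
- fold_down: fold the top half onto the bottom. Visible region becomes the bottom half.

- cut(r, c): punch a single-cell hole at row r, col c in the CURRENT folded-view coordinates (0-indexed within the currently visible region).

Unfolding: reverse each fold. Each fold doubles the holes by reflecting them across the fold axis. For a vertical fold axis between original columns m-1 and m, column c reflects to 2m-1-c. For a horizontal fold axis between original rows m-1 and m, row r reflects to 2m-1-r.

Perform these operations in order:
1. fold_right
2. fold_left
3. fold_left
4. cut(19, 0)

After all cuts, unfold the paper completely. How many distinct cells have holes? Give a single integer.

Answer: 8

Derivation:
Op 1 fold_right: fold axis v@8; visible region now rows[0,32) x cols[8,16) = 32x8
Op 2 fold_left: fold axis v@12; visible region now rows[0,32) x cols[8,12) = 32x4
Op 3 fold_left: fold axis v@10; visible region now rows[0,32) x cols[8,10) = 32x2
Op 4 cut(19, 0): punch at orig (19,8); cuts so far [(19, 8)]; region rows[0,32) x cols[8,10) = 32x2
Unfold 1 (reflect across v@10): 2 holes -> [(19, 8), (19, 11)]
Unfold 2 (reflect across v@12): 4 holes -> [(19, 8), (19, 11), (19, 12), (19, 15)]
Unfold 3 (reflect across v@8): 8 holes -> [(19, 0), (19, 3), (19, 4), (19, 7), (19, 8), (19, 11), (19, 12), (19, 15)]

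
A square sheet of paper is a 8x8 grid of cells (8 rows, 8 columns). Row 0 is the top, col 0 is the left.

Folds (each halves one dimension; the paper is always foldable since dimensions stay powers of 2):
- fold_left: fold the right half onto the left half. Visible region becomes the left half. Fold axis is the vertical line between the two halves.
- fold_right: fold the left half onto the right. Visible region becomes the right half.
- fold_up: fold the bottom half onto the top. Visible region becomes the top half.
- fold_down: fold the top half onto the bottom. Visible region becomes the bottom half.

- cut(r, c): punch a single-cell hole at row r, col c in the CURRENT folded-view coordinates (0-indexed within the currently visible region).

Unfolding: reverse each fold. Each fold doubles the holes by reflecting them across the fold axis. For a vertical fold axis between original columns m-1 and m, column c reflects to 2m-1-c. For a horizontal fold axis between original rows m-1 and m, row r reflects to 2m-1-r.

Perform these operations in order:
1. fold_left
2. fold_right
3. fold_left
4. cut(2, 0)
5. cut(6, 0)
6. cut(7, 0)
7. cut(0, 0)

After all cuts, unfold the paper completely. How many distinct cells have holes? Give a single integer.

Answer: 32

Derivation:
Op 1 fold_left: fold axis v@4; visible region now rows[0,8) x cols[0,4) = 8x4
Op 2 fold_right: fold axis v@2; visible region now rows[0,8) x cols[2,4) = 8x2
Op 3 fold_left: fold axis v@3; visible region now rows[0,8) x cols[2,3) = 8x1
Op 4 cut(2, 0): punch at orig (2,2); cuts so far [(2, 2)]; region rows[0,8) x cols[2,3) = 8x1
Op 5 cut(6, 0): punch at orig (6,2); cuts so far [(2, 2), (6, 2)]; region rows[0,8) x cols[2,3) = 8x1
Op 6 cut(7, 0): punch at orig (7,2); cuts so far [(2, 2), (6, 2), (7, 2)]; region rows[0,8) x cols[2,3) = 8x1
Op 7 cut(0, 0): punch at orig (0,2); cuts so far [(0, 2), (2, 2), (6, 2), (7, 2)]; region rows[0,8) x cols[2,3) = 8x1
Unfold 1 (reflect across v@3): 8 holes -> [(0, 2), (0, 3), (2, 2), (2, 3), (6, 2), (6, 3), (7, 2), (7, 3)]
Unfold 2 (reflect across v@2): 16 holes -> [(0, 0), (0, 1), (0, 2), (0, 3), (2, 0), (2, 1), (2, 2), (2, 3), (6, 0), (6, 1), (6, 2), (6, 3), (7, 0), (7, 1), (7, 2), (7, 3)]
Unfold 3 (reflect across v@4): 32 holes -> [(0, 0), (0, 1), (0, 2), (0, 3), (0, 4), (0, 5), (0, 6), (0, 7), (2, 0), (2, 1), (2, 2), (2, 3), (2, 4), (2, 5), (2, 6), (2, 7), (6, 0), (6, 1), (6, 2), (6, 3), (6, 4), (6, 5), (6, 6), (6, 7), (7, 0), (7, 1), (7, 2), (7, 3), (7, 4), (7, 5), (7, 6), (7, 7)]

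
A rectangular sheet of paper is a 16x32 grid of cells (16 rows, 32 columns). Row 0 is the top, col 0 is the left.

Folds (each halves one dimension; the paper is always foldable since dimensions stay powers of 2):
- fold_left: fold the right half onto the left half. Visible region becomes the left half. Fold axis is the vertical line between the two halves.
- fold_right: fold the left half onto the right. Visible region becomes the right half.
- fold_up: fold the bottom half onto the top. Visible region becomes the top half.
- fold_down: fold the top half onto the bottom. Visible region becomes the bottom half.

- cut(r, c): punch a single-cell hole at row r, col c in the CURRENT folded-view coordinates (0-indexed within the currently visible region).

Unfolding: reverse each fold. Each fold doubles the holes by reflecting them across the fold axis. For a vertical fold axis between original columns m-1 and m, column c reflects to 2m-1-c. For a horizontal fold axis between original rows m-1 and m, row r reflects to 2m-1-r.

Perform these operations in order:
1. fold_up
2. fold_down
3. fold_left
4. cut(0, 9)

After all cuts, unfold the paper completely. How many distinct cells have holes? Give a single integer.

Op 1 fold_up: fold axis h@8; visible region now rows[0,8) x cols[0,32) = 8x32
Op 2 fold_down: fold axis h@4; visible region now rows[4,8) x cols[0,32) = 4x32
Op 3 fold_left: fold axis v@16; visible region now rows[4,8) x cols[0,16) = 4x16
Op 4 cut(0, 9): punch at orig (4,9); cuts so far [(4, 9)]; region rows[4,8) x cols[0,16) = 4x16
Unfold 1 (reflect across v@16): 2 holes -> [(4, 9), (4, 22)]
Unfold 2 (reflect across h@4): 4 holes -> [(3, 9), (3, 22), (4, 9), (4, 22)]
Unfold 3 (reflect across h@8): 8 holes -> [(3, 9), (3, 22), (4, 9), (4, 22), (11, 9), (11, 22), (12, 9), (12, 22)]

Answer: 8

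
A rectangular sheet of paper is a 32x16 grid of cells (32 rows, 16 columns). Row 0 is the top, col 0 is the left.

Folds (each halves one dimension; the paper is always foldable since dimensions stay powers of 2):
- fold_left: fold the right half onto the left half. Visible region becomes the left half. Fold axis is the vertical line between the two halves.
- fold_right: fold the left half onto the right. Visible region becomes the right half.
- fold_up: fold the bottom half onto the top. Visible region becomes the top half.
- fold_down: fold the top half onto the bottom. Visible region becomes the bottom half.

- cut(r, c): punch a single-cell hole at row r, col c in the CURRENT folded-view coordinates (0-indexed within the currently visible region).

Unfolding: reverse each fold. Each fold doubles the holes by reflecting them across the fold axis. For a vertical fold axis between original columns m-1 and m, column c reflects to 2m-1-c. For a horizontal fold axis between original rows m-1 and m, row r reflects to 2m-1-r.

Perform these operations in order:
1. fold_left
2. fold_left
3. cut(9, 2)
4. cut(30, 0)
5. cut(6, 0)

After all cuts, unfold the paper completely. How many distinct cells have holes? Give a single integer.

Op 1 fold_left: fold axis v@8; visible region now rows[0,32) x cols[0,8) = 32x8
Op 2 fold_left: fold axis v@4; visible region now rows[0,32) x cols[0,4) = 32x4
Op 3 cut(9, 2): punch at orig (9,2); cuts so far [(9, 2)]; region rows[0,32) x cols[0,4) = 32x4
Op 4 cut(30, 0): punch at orig (30,0); cuts so far [(9, 2), (30, 0)]; region rows[0,32) x cols[0,4) = 32x4
Op 5 cut(6, 0): punch at orig (6,0); cuts so far [(6, 0), (9, 2), (30, 0)]; region rows[0,32) x cols[0,4) = 32x4
Unfold 1 (reflect across v@4): 6 holes -> [(6, 0), (6, 7), (9, 2), (9, 5), (30, 0), (30, 7)]
Unfold 2 (reflect across v@8): 12 holes -> [(6, 0), (6, 7), (6, 8), (6, 15), (9, 2), (9, 5), (9, 10), (9, 13), (30, 0), (30, 7), (30, 8), (30, 15)]

Answer: 12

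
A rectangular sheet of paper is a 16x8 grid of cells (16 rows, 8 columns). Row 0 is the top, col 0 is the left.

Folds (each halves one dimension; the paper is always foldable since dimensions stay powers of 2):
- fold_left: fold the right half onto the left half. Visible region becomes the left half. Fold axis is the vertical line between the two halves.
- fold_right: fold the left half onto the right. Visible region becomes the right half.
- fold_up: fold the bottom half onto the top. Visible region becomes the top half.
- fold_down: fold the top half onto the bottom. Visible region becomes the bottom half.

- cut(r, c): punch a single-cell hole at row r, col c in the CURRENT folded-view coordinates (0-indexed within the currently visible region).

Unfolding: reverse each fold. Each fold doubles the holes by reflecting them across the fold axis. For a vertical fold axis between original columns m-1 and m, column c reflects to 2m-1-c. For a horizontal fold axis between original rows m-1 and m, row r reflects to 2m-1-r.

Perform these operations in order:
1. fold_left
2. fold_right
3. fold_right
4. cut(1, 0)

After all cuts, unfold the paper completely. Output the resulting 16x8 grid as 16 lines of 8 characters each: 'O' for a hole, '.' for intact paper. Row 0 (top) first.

Op 1 fold_left: fold axis v@4; visible region now rows[0,16) x cols[0,4) = 16x4
Op 2 fold_right: fold axis v@2; visible region now rows[0,16) x cols[2,4) = 16x2
Op 3 fold_right: fold axis v@3; visible region now rows[0,16) x cols[3,4) = 16x1
Op 4 cut(1, 0): punch at orig (1,3); cuts so far [(1, 3)]; region rows[0,16) x cols[3,4) = 16x1
Unfold 1 (reflect across v@3): 2 holes -> [(1, 2), (1, 3)]
Unfold 2 (reflect across v@2): 4 holes -> [(1, 0), (1, 1), (1, 2), (1, 3)]
Unfold 3 (reflect across v@4): 8 holes -> [(1, 0), (1, 1), (1, 2), (1, 3), (1, 4), (1, 5), (1, 6), (1, 7)]

Answer: ........
OOOOOOOO
........
........
........
........
........
........
........
........
........
........
........
........
........
........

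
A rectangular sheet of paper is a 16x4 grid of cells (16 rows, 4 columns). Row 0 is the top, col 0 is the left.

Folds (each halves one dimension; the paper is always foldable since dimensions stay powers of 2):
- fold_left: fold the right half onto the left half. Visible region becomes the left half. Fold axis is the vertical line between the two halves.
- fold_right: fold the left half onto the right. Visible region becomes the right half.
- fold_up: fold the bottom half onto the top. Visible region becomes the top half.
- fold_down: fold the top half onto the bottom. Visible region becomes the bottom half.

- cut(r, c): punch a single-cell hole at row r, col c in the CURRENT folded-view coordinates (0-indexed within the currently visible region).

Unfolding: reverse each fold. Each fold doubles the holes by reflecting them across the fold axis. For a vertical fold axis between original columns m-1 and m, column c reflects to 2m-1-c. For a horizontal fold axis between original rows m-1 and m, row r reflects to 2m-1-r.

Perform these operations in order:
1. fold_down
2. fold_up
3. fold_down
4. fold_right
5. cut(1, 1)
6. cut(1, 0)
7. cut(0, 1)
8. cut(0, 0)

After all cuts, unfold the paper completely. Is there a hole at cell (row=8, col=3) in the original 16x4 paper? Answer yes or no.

Answer: yes

Derivation:
Op 1 fold_down: fold axis h@8; visible region now rows[8,16) x cols[0,4) = 8x4
Op 2 fold_up: fold axis h@12; visible region now rows[8,12) x cols[0,4) = 4x4
Op 3 fold_down: fold axis h@10; visible region now rows[10,12) x cols[0,4) = 2x4
Op 4 fold_right: fold axis v@2; visible region now rows[10,12) x cols[2,4) = 2x2
Op 5 cut(1, 1): punch at orig (11,3); cuts so far [(11, 3)]; region rows[10,12) x cols[2,4) = 2x2
Op 6 cut(1, 0): punch at orig (11,2); cuts so far [(11, 2), (11, 3)]; region rows[10,12) x cols[2,4) = 2x2
Op 7 cut(0, 1): punch at orig (10,3); cuts so far [(10, 3), (11, 2), (11, 3)]; region rows[10,12) x cols[2,4) = 2x2
Op 8 cut(0, 0): punch at orig (10,2); cuts so far [(10, 2), (10, 3), (11, 2), (11, 3)]; region rows[10,12) x cols[2,4) = 2x2
Unfold 1 (reflect across v@2): 8 holes -> [(10, 0), (10, 1), (10, 2), (10, 3), (11, 0), (11, 1), (11, 2), (11, 3)]
Unfold 2 (reflect across h@10): 16 holes -> [(8, 0), (8, 1), (8, 2), (8, 3), (9, 0), (9, 1), (9, 2), (9, 3), (10, 0), (10, 1), (10, 2), (10, 3), (11, 0), (11, 1), (11, 2), (11, 3)]
Unfold 3 (reflect across h@12): 32 holes -> [(8, 0), (8, 1), (8, 2), (8, 3), (9, 0), (9, 1), (9, 2), (9, 3), (10, 0), (10, 1), (10, 2), (10, 3), (11, 0), (11, 1), (11, 2), (11, 3), (12, 0), (12, 1), (12, 2), (12, 3), (13, 0), (13, 1), (13, 2), (13, 3), (14, 0), (14, 1), (14, 2), (14, 3), (15, 0), (15, 1), (15, 2), (15, 3)]
Unfold 4 (reflect across h@8): 64 holes -> [(0, 0), (0, 1), (0, 2), (0, 3), (1, 0), (1, 1), (1, 2), (1, 3), (2, 0), (2, 1), (2, 2), (2, 3), (3, 0), (3, 1), (3, 2), (3, 3), (4, 0), (4, 1), (4, 2), (4, 3), (5, 0), (5, 1), (5, 2), (5, 3), (6, 0), (6, 1), (6, 2), (6, 3), (7, 0), (7, 1), (7, 2), (7, 3), (8, 0), (8, 1), (8, 2), (8, 3), (9, 0), (9, 1), (9, 2), (9, 3), (10, 0), (10, 1), (10, 2), (10, 3), (11, 0), (11, 1), (11, 2), (11, 3), (12, 0), (12, 1), (12, 2), (12, 3), (13, 0), (13, 1), (13, 2), (13, 3), (14, 0), (14, 1), (14, 2), (14, 3), (15, 0), (15, 1), (15, 2), (15, 3)]
Holes: [(0, 0), (0, 1), (0, 2), (0, 3), (1, 0), (1, 1), (1, 2), (1, 3), (2, 0), (2, 1), (2, 2), (2, 3), (3, 0), (3, 1), (3, 2), (3, 3), (4, 0), (4, 1), (4, 2), (4, 3), (5, 0), (5, 1), (5, 2), (5, 3), (6, 0), (6, 1), (6, 2), (6, 3), (7, 0), (7, 1), (7, 2), (7, 3), (8, 0), (8, 1), (8, 2), (8, 3), (9, 0), (9, 1), (9, 2), (9, 3), (10, 0), (10, 1), (10, 2), (10, 3), (11, 0), (11, 1), (11, 2), (11, 3), (12, 0), (12, 1), (12, 2), (12, 3), (13, 0), (13, 1), (13, 2), (13, 3), (14, 0), (14, 1), (14, 2), (14, 3), (15, 0), (15, 1), (15, 2), (15, 3)]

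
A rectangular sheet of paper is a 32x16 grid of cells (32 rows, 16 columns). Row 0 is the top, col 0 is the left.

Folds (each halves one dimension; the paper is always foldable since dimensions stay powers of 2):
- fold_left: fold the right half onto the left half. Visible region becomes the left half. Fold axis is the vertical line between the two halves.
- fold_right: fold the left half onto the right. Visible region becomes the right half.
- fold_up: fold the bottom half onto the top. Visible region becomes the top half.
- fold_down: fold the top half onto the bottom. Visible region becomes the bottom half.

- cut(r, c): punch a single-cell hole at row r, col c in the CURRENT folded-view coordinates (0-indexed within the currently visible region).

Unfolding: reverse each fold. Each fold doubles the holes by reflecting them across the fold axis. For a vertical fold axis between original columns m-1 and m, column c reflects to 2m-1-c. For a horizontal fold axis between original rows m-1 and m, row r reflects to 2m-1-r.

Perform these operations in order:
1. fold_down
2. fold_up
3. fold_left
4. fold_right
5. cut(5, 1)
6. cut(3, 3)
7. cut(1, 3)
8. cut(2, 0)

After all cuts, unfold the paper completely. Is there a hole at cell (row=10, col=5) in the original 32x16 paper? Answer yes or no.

Answer: yes

Derivation:
Op 1 fold_down: fold axis h@16; visible region now rows[16,32) x cols[0,16) = 16x16
Op 2 fold_up: fold axis h@24; visible region now rows[16,24) x cols[0,16) = 8x16
Op 3 fold_left: fold axis v@8; visible region now rows[16,24) x cols[0,8) = 8x8
Op 4 fold_right: fold axis v@4; visible region now rows[16,24) x cols[4,8) = 8x4
Op 5 cut(5, 1): punch at orig (21,5); cuts so far [(21, 5)]; region rows[16,24) x cols[4,8) = 8x4
Op 6 cut(3, 3): punch at orig (19,7); cuts so far [(19, 7), (21, 5)]; region rows[16,24) x cols[4,8) = 8x4
Op 7 cut(1, 3): punch at orig (17,7); cuts so far [(17, 7), (19, 7), (21, 5)]; region rows[16,24) x cols[4,8) = 8x4
Op 8 cut(2, 0): punch at orig (18,4); cuts so far [(17, 7), (18, 4), (19, 7), (21, 5)]; region rows[16,24) x cols[4,8) = 8x4
Unfold 1 (reflect across v@4): 8 holes -> [(17, 0), (17, 7), (18, 3), (18, 4), (19, 0), (19, 7), (21, 2), (21, 5)]
Unfold 2 (reflect across v@8): 16 holes -> [(17, 0), (17, 7), (17, 8), (17, 15), (18, 3), (18, 4), (18, 11), (18, 12), (19, 0), (19, 7), (19, 8), (19, 15), (21, 2), (21, 5), (21, 10), (21, 13)]
Unfold 3 (reflect across h@24): 32 holes -> [(17, 0), (17, 7), (17, 8), (17, 15), (18, 3), (18, 4), (18, 11), (18, 12), (19, 0), (19, 7), (19, 8), (19, 15), (21, 2), (21, 5), (21, 10), (21, 13), (26, 2), (26, 5), (26, 10), (26, 13), (28, 0), (28, 7), (28, 8), (28, 15), (29, 3), (29, 4), (29, 11), (29, 12), (30, 0), (30, 7), (30, 8), (30, 15)]
Unfold 4 (reflect across h@16): 64 holes -> [(1, 0), (1, 7), (1, 8), (1, 15), (2, 3), (2, 4), (2, 11), (2, 12), (3, 0), (3, 7), (3, 8), (3, 15), (5, 2), (5, 5), (5, 10), (5, 13), (10, 2), (10, 5), (10, 10), (10, 13), (12, 0), (12, 7), (12, 8), (12, 15), (13, 3), (13, 4), (13, 11), (13, 12), (14, 0), (14, 7), (14, 8), (14, 15), (17, 0), (17, 7), (17, 8), (17, 15), (18, 3), (18, 4), (18, 11), (18, 12), (19, 0), (19, 7), (19, 8), (19, 15), (21, 2), (21, 5), (21, 10), (21, 13), (26, 2), (26, 5), (26, 10), (26, 13), (28, 0), (28, 7), (28, 8), (28, 15), (29, 3), (29, 4), (29, 11), (29, 12), (30, 0), (30, 7), (30, 8), (30, 15)]
Holes: [(1, 0), (1, 7), (1, 8), (1, 15), (2, 3), (2, 4), (2, 11), (2, 12), (3, 0), (3, 7), (3, 8), (3, 15), (5, 2), (5, 5), (5, 10), (5, 13), (10, 2), (10, 5), (10, 10), (10, 13), (12, 0), (12, 7), (12, 8), (12, 15), (13, 3), (13, 4), (13, 11), (13, 12), (14, 0), (14, 7), (14, 8), (14, 15), (17, 0), (17, 7), (17, 8), (17, 15), (18, 3), (18, 4), (18, 11), (18, 12), (19, 0), (19, 7), (19, 8), (19, 15), (21, 2), (21, 5), (21, 10), (21, 13), (26, 2), (26, 5), (26, 10), (26, 13), (28, 0), (28, 7), (28, 8), (28, 15), (29, 3), (29, 4), (29, 11), (29, 12), (30, 0), (30, 7), (30, 8), (30, 15)]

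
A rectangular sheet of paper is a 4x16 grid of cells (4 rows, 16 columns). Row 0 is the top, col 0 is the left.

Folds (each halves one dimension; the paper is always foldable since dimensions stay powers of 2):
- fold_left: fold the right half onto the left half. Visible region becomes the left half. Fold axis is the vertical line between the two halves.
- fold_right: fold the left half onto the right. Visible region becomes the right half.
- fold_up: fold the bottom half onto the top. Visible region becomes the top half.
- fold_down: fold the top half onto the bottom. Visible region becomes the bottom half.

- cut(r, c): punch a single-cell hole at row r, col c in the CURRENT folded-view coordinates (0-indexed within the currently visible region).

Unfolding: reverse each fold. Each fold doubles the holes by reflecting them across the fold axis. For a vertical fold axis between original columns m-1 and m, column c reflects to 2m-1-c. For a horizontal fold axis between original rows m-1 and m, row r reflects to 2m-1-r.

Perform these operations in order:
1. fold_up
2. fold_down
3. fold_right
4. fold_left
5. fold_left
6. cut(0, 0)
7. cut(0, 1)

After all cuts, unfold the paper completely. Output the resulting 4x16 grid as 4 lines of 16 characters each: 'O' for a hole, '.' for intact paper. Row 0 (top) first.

Answer: OOOOOOOOOOOOOOOO
OOOOOOOOOOOOOOOO
OOOOOOOOOOOOOOOO
OOOOOOOOOOOOOOOO

Derivation:
Op 1 fold_up: fold axis h@2; visible region now rows[0,2) x cols[0,16) = 2x16
Op 2 fold_down: fold axis h@1; visible region now rows[1,2) x cols[0,16) = 1x16
Op 3 fold_right: fold axis v@8; visible region now rows[1,2) x cols[8,16) = 1x8
Op 4 fold_left: fold axis v@12; visible region now rows[1,2) x cols[8,12) = 1x4
Op 5 fold_left: fold axis v@10; visible region now rows[1,2) x cols[8,10) = 1x2
Op 6 cut(0, 0): punch at orig (1,8); cuts so far [(1, 8)]; region rows[1,2) x cols[8,10) = 1x2
Op 7 cut(0, 1): punch at orig (1,9); cuts so far [(1, 8), (1, 9)]; region rows[1,2) x cols[8,10) = 1x2
Unfold 1 (reflect across v@10): 4 holes -> [(1, 8), (1, 9), (1, 10), (1, 11)]
Unfold 2 (reflect across v@12): 8 holes -> [(1, 8), (1, 9), (1, 10), (1, 11), (1, 12), (1, 13), (1, 14), (1, 15)]
Unfold 3 (reflect across v@8): 16 holes -> [(1, 0), (1, 1), (1, 2), (1, 3), (1, 4), (1, 5), (1, 6), (1, 7), (1, 8), (1, 9), (1, 10), (1, 11), (1, 12), (1, 13), (1, 14), (1, 15)]
Unfold 4 (reflect across h@1): 32 holes -> [(0, 0), (0, 1), (0, 2), (0, 3), (0, 4), (0, 5), (0, 6), (0, 7), (0, 8), (0, 9), (0, 10), (0, 11), (0, 12), (0, 13), (0, 14), (0, 15), (1, 0), (1, 1), (1, 2), (1, 3), (1, 4), (1, 5), (1, 6), (1, 7), (1, 8), (1, 9), (1, 10), (1, 11), (1, 12), (1, 13), (1, 14), (1, 15)]
Unfold 5 (reflect across h@2): 64 holes -> [(0, 0), (0, 1), (0, 2), (0, 3), (0, 4), (0, 5), (0, 6), (0, 7), (0, 8), (0, 9), (0, 10), (0, 11), (0, 12), (0, 13), (0, 14), (0, 15), (1, 0), (1, 1), (1, 2), (1, 3), (1, 4), (1, 5), (1, 6), (1, 7), (1, 8), (1, 9), (1, 10), (1, 11), (1, 12), (1, 13), (1, 14), (1, 15), (2, 0), (2, 1), (2, 2), (2, 3), (2, 4), (2, 5), (2, 6), (2, 7), (2, 8), (2, 9), (2, 10), (2, 11), (2, 12), (2, 13), (2, 14), (2, 15), (3, 0), (3, 1), (3, 2), (3, 3), (3, 4), (3, 5), (3, 6), (3, 7), (3, 8), (3, 9), (3, 10), (3, 11), (3, 12), (3, 13), (3, 14), (3, 15)]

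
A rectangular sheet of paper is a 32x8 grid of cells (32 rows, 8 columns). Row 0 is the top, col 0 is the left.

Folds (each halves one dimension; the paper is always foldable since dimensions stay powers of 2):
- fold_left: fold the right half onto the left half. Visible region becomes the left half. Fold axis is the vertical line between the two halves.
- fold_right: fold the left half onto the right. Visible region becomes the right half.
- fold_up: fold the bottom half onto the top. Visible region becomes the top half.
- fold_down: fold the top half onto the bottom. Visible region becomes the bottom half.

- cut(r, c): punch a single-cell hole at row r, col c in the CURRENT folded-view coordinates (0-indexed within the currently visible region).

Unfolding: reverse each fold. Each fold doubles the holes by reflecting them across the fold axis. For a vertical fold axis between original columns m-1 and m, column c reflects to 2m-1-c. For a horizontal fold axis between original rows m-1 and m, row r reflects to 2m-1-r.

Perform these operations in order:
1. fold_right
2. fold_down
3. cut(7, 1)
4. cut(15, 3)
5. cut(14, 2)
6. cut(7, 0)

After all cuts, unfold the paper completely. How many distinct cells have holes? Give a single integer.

Op 1 fold_right: fold axis v@4; visible region now rows[0,32) x cols[4,8) = 32x4
Op 2 fold_down: fold axis h@16; visible region now rows[16,32) x cols[4,8) = 16x4
Op 3 cut(7, 1): punch at orig (23,5); cuts so far [(23, 5)]; region rows[16,32) x cols[4,8) = 16x4
Op 4 cut(15, 3): punch at orig (31,7); cuts so far [(23, 5), (31, 7)]; region rows[16,32) x cols[4,8) = 16x4
Op 5 cut(14, 2): punch at orig (30,6); cuts so far [(23, 5), (30, 6), (31, 7)]; region rows[16,32) x cols[4,8) = 16x4
Op 6 cut(7, 0): punch at orig (23,4); cuts so far [(23, 4), (23, 5), (30, 6), (31, 7)]; region rows[16,32) x cols[4,8) = 16x4
Unfold 1 (reflect across h@16): 8 holes -> [(0, 7), (1, 6), (8, 4), (8, 5), (23, 4), (23, 5), (30, 6), (31, 7)]
Unfold 2 (reflect across v@4): 16 holes -> [(0, 0), (0, 7), (1, 1), (1, 6), (8, 2), (8, 3), (8, 4), (8, 5), (23, 2), (23, 3), (23, 4), (23, 5), (30, 1), (30, 6), (31, 0), (31, 7)]

Answer: 16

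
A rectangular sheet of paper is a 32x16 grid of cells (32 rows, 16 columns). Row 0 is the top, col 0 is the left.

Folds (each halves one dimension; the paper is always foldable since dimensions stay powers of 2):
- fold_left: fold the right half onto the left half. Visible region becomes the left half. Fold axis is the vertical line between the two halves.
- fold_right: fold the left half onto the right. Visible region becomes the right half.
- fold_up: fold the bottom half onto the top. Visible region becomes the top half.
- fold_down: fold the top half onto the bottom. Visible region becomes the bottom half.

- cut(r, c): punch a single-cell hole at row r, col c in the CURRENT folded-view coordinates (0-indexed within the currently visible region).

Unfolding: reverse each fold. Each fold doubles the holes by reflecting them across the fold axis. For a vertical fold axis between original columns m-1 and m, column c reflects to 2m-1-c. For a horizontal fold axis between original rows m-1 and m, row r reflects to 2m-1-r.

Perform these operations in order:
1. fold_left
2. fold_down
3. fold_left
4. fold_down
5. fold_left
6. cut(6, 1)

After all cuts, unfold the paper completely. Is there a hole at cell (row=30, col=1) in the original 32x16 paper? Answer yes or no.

Op 1 fold_left: fold axis v@8; visible region now rows[0,32) x cols[0,8) = 32x8
Op 2 fold_down: fold axis h@16; visible region now rows[16,32) x cols[0,8) = 16x8
Op 3 fold_left: fold axis v@4; visible region now rows[16,32) x cols[0,4) = 16x4
Op 4 fold_down: fold axis h@24; visible region now rows[24,32) x cols[0,4) = 8x4
Op 5 fold_left: fold axis v@2; visible region now rows[24,32) x cols[0,2) = 8x2
Op 6 cut(6, 1): punch at orig (30,1); cuts so far [(30, 1)]; region rows[24,32) x cols[0,2) = 8x2
Unfold 1 (reflect across v@2): 2 holes -> [(30, 1), (30, 2)]
Unfold 2 (reflect across h@24): 4 holes -> [(17, 1), (17, 2), (30, 1), (30, 2)]
Unfold 3 (reflect across v@4): 8 holes -> [(17, 1), (17, 2), (17, 5), (17, 6), (30, 1), (30, 2), (30, 5), (30, 6)]
Unfold 4 (reflect across h@16): 16 holes -> [(1, 1), (1, 2), (1, 5), (1, 6), (14, 1), (14, 2), (14, 5), (14, 6), (17, 1), (17, 2), (17, 5), (17, 6), (30, 1), (30, 2), (30, 5), (30, 6)]
Unfold 5 (reflect across v@8): 32 holes -> [(1, 1), (1, 2), (1, 5), (1, 6), (1, 9), (1, 10), (1, 13), (1, 14), (14, 1), (14, 2), (14, 5), (14, 6), (14, 9), (14, 10), (14, 13), (14, 14), (17, 1), (17, 2), (17, 5), (17, 6), (17, 9), (17, 10), (17, 13), (17, 14), (30, 1), (30, 2), (30, 5), (30, 6), (30, 9), (30, 10), (30, 13), (30, 14)]
Holes: [(1, 1), (1, 2), (1, 5), (1, 6), (1, 9), (1, 10), (1, 13), (1, 14), (14, 1), (14, 2), (14, 5), (14, 6), (14, 9), (14, 10), (14, 13), (14, 14), (17, 1), (17, 2), (17, 5), (17, 6), (17, 9), (17, 10), (17, 13), (17, 14), (30, 1), (30, 2), (30, 5), (30, 6), (30, 9), (30, 10), (30, 13), (30, 14)]

Answer: yes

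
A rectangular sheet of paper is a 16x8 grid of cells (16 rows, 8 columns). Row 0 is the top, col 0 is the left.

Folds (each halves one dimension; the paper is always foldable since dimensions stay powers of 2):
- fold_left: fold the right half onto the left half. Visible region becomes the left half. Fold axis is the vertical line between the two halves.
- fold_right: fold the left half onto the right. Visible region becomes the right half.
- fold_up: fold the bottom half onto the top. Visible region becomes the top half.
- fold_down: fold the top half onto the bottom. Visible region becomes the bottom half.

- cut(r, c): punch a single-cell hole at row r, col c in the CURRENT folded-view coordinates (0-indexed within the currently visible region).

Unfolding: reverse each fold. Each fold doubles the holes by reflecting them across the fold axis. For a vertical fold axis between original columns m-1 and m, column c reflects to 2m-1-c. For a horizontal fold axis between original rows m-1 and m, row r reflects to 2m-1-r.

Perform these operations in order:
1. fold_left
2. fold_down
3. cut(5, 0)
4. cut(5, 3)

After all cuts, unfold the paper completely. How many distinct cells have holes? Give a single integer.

Answer: 8

Derivation:
Op 1 fold_left: fold axis v@4; visible region now rows[0,16) x cols[0,4) = 16x4
Op 2 fold_down: fold axis h@8; visible region now rows[8,16) x cols[0,4) = 8x4
Op 3 cut(5, 0): punch at orig (13,0); cuts so far [(13, 0)]; region rows[8,16) x cols[0,4) = 8x4
Op 4 cut(5, 3): punch at orig (13,3); cuts so far [(13, 0), (13, 3)]; region rows[8,16) x cols[0,4) = 8x4
Unfold 1 (reflect across h@8): 4 holes -> [(2, 0), (2, 3), (13, 0), (13, 3)]
Unfold 2 (reflect across v@4): 8 holes -> [(2, 0), (2, 3), (2, 4), (2, 7), (13, 0), (13, 3), (13, 4), (13, 7)]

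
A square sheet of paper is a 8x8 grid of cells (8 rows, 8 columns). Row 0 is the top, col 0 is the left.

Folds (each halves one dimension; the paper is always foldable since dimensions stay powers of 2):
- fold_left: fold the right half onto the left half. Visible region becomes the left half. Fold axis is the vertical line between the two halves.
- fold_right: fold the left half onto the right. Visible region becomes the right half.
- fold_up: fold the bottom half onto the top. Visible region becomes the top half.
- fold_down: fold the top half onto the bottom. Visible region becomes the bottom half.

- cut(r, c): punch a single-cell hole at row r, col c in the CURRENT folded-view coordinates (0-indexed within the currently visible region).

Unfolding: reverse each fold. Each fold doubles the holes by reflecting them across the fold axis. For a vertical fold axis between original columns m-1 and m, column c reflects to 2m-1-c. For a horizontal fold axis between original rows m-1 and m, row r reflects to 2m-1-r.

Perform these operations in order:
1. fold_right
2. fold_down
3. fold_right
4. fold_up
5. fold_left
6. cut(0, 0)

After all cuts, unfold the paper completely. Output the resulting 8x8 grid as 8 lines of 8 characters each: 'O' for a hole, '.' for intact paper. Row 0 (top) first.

Answer: OOOOOOOO
........
........
OOOOOOOO
OOOOOOOO
........
........
OOOOOOOO

Derivation:
Op 1 fold_right: fold axis v@4; visible region now rows[0,8) x cols[4,8) = 8x4
Op 2 fold_down: fold axis h@4; visible region now rows[4,8) x cols[4,8) = 4x4
Op 3 fold_right: fold axis v@6; visible region now rows[4,8) x cols[6,8) = 4x2
Op 4 fold_up: fold axis h@6; visible region now rows[4,6) x cols[6,8) = 2x2
Op 5 fold_left: fold axis v@7; visible region now rows[4,6) x cols[6,7) = 2x1
Op 6 cut(0, 0): punch at orig (4,6); cuts so far [(4, 6)]; region rows[4,6) x cols[6,7) = 2x1
Unfold 1 (reflect across v@7): 2 holes -> [(4, 6), (4, 7)]
Unfold 2 (reflect across h@6): 4 holes -> [(4, 6), (4, 7), (7, 6), (7, 7)]
Unfold 3 (reflect across v@6): 8 holes -> [(4, 4), (4, 5), (4, 6), (4, 7), (7, 4), (7, 5), (7, 6), (7, 7)]
Unfold 4 (reflect across h@4): 16 holes -> [(0, 4), (0, 5), (0, 6), (0, 7), (3, 4), (3, 5), (3, 6), (3, 7), (4, 4), (4, 5), (4, 6), (4, 7), (7, 4), (7, 5), (7, 6), (7, 7)]
Unfold 5 (reflect across v@4): 32 holes -> [(0, 0), (0, 1), (0, 2), (0, 3), (0, 4), (0, 5), (0, 6), (0, 7), (3, 0), (3, 1), (3, 2), (3, 3), (3, 4), (3, 5), (3, 6), (3, 7), (4, 0), (4, 1), (4, 2), (4, 3), (4, 4), (4, 5), (4, 6), (4, 7), (7, 0), (7, 1), (7, 2), (7, 3), (7, 4), (7, 5), (7, 6), (7, 7)]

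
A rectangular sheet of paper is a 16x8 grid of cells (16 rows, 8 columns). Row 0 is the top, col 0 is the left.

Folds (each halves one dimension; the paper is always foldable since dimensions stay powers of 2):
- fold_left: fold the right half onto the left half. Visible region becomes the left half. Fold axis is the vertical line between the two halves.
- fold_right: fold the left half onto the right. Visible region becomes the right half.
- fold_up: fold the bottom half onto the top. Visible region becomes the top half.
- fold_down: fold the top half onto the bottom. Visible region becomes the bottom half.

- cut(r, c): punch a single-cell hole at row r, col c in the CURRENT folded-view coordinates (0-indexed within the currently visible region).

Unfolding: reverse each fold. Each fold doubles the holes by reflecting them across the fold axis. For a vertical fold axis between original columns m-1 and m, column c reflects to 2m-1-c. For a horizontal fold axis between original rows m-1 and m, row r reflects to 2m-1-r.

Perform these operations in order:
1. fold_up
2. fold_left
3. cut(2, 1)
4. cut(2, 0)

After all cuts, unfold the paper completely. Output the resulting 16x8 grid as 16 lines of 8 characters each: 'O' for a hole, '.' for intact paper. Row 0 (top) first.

Answer: ........
........
OO....OO
........
........
........
........
........
........
........
........
........
........
OO....OO
........
........

Derivation:
Op 1 fold_up: fold axis h@8; visible region now rows[0,8) x cols[0,8) = 8x8
Op 2 fold_left: fold axis v@4; visible region now rows[0,8) x cols[0,4) = 8x4
Op 3 cut(2, 1): punch at orig (2,1); cuts so far [(2, 1)]; region rows[0,8) x cols[0,4) = 8x4
Op 4 cut(2, 0): punch at orig (2,0); cuts so far [(2, 0), (2, 1)]; region rows[0,8) x cols[0,4) = 8x4
Unfold 1 (reflect across v@4): 4 holes -> [(2, 0), (2, 1), (2, 6), (2, 7)]
Unfold 2 (reflect across h@8): 8 holes -> [(2, 0), (2, 1), (2, 6), (2, 7), (13, 0), (13, 1), (13, 6), (13, 7)]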